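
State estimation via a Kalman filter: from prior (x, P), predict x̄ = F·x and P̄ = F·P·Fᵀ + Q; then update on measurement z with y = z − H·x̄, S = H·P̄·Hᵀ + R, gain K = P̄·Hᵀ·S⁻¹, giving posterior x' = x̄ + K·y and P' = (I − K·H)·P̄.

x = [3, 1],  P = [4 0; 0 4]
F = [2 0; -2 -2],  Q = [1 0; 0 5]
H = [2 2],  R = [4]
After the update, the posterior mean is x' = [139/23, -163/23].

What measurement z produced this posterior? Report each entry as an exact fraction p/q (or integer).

x̄ = F·x = [6, -8]
P̄ = F·P·Fᵀ + Q = [17 -16; -16 37]
S = H·P̄·Hᵀ + R = [92]
K = P̄·Hᵀ·S⁻¹ = [1/46; 21/46]
x' − x̄ = [1/23, 21/23] = K·y
y = (KᵀK)⁻¹·Kᵀ·(x' − x̄) = [2]
z = y + H·x̄ = [2] + [-4] = [-2]

z = [-2]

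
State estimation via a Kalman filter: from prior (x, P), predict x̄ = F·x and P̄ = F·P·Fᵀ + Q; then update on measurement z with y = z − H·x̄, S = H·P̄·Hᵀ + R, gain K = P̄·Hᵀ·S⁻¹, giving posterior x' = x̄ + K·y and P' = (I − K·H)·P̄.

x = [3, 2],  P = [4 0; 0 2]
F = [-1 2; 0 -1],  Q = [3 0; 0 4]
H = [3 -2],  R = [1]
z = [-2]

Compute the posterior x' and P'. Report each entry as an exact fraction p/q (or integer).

x̄ = F·x = [1, -2]
P̄ = F·P·Fᵀ + Q = [15 -4; -4 6]
y = z − H·x̄ = [-9]
S = H·P̄·Hᵀ + R = [208]
K = P̄·Hᵀ·S⁻¹ = [53/208; -3/26]
x' = x̄ + K·y = [-269/208, -25/26]
P' = (I − K·H)·P̄ = [311/208 55/26; 55/26 42/13]

x' = [-269/208, -25/26]
P' = [311/208 55/26; 55/26 42/13]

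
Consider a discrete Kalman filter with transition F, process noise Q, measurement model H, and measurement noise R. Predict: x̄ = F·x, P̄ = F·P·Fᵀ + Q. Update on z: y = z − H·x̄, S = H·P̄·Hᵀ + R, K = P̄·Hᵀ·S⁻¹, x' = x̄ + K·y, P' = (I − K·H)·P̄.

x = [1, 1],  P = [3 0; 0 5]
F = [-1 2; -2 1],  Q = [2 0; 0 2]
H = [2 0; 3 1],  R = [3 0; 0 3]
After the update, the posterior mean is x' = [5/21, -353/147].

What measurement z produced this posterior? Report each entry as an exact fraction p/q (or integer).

x̄ = F·x = [1, -1]
P̄ = F·P·Fᵀ + Q = [25 16; 16 19]
S = H·P̄·Hᵀ + R = [103 182; 182 343]
K = P̄·Hᵀ·S⁻¹ = [4/15 13/105; -58/105 359/735]
x' − x̄ = [-16/21, -206/147] = K·y
y = (KᵀK)⁻¹·Kᵀ·(x' − x̄) = [-1, -4]
z = y + H·x̄ = [-1, -4] + [2, 2] = [1, -2]

z = [1, -2]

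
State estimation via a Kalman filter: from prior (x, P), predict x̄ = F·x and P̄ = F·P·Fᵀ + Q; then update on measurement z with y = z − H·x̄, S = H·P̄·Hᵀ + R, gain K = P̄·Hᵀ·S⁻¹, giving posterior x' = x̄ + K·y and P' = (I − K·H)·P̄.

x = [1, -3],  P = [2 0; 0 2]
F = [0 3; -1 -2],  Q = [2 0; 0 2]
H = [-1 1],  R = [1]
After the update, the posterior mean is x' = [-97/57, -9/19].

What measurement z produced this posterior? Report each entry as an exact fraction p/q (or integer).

z = [1]

x̄ = F·x = [-9, 5]
P̄ = F·P·Fᵀ + Q = [20 -12; -12 12]
S = H·P̄·Hᵀ + R = [57]
K = P̄·Hᵀ·S⁻¹ = [-32/57; 8/19]
x' − x̄ = [416/57, -104/19] = K·y
y = (KᵀK)⁻¹·Kᵀ·(x' − x̄) = [-13]
z = y + H·x̄ = [-13] + [14] = [1]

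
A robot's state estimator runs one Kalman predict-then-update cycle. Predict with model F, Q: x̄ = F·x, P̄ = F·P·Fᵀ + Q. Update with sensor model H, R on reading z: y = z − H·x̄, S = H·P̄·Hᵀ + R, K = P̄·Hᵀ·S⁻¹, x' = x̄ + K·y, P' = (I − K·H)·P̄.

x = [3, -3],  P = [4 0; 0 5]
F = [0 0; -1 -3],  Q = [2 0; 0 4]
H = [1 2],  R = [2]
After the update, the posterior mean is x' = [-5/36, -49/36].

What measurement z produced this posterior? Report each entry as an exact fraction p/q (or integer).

x̄ = F·x = [0, 6]
P̄ = F·P·Fᵀ + Q = [2 0; 0 53]
S = H·P̄·Hᵀ + R = [216]
K = P̄·Hᵀ·S⁻¹ = [1/108; 53/108]
x' − x̄ = [-5/36, -265/36] = K·y
y = (KᵀK)⁻¹·Kᵀ·(x' − x̄) = [-15]
z = y + H·x̄ = [-15] + [12] = [-3]

z = [-3]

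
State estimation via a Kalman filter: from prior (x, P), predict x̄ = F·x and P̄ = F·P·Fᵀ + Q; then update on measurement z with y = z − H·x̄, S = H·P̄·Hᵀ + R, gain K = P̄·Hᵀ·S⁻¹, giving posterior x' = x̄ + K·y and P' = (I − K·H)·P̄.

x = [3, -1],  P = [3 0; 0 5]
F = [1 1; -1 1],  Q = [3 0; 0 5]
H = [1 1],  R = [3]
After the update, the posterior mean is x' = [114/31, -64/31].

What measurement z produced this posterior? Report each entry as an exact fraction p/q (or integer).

x̄ = F·x = [2, -4]
P̄ = F·P·Fᵀ + Q = [11 2; 2 13]
S = H·P̄·Hᵀ + R = [31]
K = P̄·Hᵀ·S⁻¹ = [13/31; 15/31]
x' − x̄ = [52/31, 60/31] = K·y
y = (KᵀK)⁻¹·Kᵀ·(x' − x̄) = [4]
z = y + H·x̄ = [4] + [-2] = [2]

z = [2]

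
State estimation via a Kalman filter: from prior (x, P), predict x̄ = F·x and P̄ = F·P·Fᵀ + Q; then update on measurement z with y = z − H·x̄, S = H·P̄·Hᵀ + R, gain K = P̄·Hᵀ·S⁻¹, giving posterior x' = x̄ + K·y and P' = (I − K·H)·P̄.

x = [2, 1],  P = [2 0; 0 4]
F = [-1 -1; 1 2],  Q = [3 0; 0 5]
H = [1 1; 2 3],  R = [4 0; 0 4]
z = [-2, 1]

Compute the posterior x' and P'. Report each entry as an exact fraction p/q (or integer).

x̄ = F·x = [-3, 4]
P̄ = F·P·Fᵀ + Q = [9 -10; -10 23]
y = z − H·x̄ = [-3, -5]
S = H·P̄·Hᵀ + R = [16 37; 37 127]
K = P̄·Hᵀ·S⁻¹ = [317/663 -155/663; -54/221 101/221]
x' = x̄ + K·y = [-2165/663, 541/221]
P' = (I − K·H)·P̄ = [4424/663 -1052/221; -1052/221 836/221]

x' = [-2165/663, 541/221]
P' = [4424/663 -1052/221; -1052/221 836/221]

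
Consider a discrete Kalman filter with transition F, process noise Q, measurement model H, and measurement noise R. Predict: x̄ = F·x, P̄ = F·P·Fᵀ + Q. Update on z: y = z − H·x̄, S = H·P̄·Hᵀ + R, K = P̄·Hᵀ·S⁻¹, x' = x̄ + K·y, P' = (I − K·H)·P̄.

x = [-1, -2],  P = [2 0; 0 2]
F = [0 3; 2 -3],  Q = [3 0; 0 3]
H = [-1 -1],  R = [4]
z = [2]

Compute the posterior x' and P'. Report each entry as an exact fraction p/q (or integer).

x̄ = F·x = [-6, 4]
P̄ = F·P·Fᵀ + Q = [21 -18; -18 29]
y = z − H·x̄ = [0]
S = H·P̄·Hᵀ + R = [18]
K = P̄·Hᵀ·S⁻¹ = [-1/6; -11/18]
x' = x̄ + K·y = [-6, 4]
P' = (I − K·H)·P̄ = [41/2 -119/6; -119/6 401/18]

x' = [-6, 4]
P' = [41/2 -119/6; -119/6 401/18]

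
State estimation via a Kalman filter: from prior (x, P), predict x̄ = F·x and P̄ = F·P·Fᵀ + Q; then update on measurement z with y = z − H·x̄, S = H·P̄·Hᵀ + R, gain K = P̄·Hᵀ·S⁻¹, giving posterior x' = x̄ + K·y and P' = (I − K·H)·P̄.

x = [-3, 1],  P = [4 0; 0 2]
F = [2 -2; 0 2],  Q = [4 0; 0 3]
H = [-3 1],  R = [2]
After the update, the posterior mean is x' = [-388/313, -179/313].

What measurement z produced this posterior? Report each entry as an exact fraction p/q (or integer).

z = [3]

x̄ = F·x = [-8, 2]
P̄ = F·P·Fᵀ + Q = [28 -8; -8 11]
S = H·P̄·Hᵀ + R = [313]
K = P̄·Hᵀ·S⁻¹ = [-92/313; 35/313]
x' − x̄ = [2116/313, -805/313] = K·y
y = (KᵀK)⁻¹·Kᵀ·(x' − x̄) = [-23]
z = y + H·x̄ = [-23] + [26] = [3]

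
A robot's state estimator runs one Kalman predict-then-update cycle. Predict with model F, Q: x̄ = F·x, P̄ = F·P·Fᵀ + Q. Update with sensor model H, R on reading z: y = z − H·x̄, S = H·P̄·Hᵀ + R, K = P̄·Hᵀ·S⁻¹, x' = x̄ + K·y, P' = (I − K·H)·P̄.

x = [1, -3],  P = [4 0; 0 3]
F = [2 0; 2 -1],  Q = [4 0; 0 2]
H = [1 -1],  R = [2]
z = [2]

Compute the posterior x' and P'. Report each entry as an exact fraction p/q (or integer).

x' = [42/11, 30/11]
P' = [204/11 196/11; 196/11 206/11]

x̄ = F·x = [2, 5]
P̄ = F·P·Fᵀ + Q = [20 16; 16 21]
y = z − H·x̄ = [5]
S = H·P̄·Hᵀ + R = [11]
K = P̄·Hᵀ·S⁻¹ = [4/11; -5/11]
x' = x̄ + K·y = [42/11, 30/11]
P' = (I − K·H)·P̄ = [204/11 196/11; 196/11 206/11]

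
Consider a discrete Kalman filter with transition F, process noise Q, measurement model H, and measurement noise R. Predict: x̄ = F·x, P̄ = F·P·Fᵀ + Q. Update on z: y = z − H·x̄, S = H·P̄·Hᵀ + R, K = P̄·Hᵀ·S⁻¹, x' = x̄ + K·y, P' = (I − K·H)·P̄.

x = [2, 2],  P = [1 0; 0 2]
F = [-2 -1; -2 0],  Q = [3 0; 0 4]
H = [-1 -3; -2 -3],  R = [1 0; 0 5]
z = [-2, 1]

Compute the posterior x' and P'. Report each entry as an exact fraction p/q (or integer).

x' = [-1419/595, 48/35]
P' = [3069/1190 -34/35; -34/35 16/35]

x̄ = F·x = [-6, -4]
P̄ = F·P·Fᵀ + Q = [9 4; 4 8]
y = z − H·x̄ = [-20, -23]
S = H·P̄·Hᵀ + R = [106 126; 126 161]
K = P̄·Hᵀ·S⁻¹ = [57/170 -267/595; -2/5 4/35]
x' = x̄ + K·y = [-1419/595, 48/35]
P' = (I − K·H)·P̄ = [3069/1190 -34/35; -34/35 16/35]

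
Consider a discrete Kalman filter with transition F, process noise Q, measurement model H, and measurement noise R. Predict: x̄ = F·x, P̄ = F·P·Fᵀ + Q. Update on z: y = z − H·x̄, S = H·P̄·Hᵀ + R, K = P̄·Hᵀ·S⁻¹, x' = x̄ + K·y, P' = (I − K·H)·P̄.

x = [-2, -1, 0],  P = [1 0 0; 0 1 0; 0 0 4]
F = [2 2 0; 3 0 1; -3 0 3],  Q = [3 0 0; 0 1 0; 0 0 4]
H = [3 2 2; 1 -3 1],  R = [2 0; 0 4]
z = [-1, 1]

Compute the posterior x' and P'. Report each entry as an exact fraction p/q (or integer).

x̄ = F·x = [-6, -6, 6]
P̄ = F·P·Fᵀ + Q = [11 6 -6; 6 14 3; -6 3 49]
y = z − H·x̄ = [17, -17]
S = H·P̄·Hᵀ + R = [377 -37; -37 124]
K = P̄·Hᵀ·S⁻¹ = [157/1973 -160/1973; 5227/45379 -10517/45379; 11922/45379 16000/45379]
x' = x̄ + K·y = [-6449/1973, -4626/45379, 202948/45379]
P' = (I − K·H)·P̄ = [14442/1973 -1606/1973 -19900/1973; -1606/1973 16441/45379 44193/45379; -19900/1973 44193/45379 654279/45379]

x' = [-6449/1973, -4626/45379, 202948/45379]
P' = [14442/1973 -1606/1973 -19900/1973; -1606/1973 16441/45379 44193/45379; -19900/1973 44193/45379 654279/45379]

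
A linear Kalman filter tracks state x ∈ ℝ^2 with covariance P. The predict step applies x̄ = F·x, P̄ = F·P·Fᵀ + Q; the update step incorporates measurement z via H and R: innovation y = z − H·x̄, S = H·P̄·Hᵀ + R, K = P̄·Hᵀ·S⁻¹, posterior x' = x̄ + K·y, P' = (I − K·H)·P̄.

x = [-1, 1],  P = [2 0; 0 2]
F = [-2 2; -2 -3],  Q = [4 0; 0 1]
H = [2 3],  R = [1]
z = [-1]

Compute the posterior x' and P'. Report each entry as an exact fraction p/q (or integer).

x' = [78/23, -119/46]
P' = [1184/69 -787/69; -787/69 2123/276]

x̄ = F·x = [4, -1]
P̄ = F·P·Fᵀ + Q = [20 -4; -4 27]
y = z − H·x̄ = [-6]
S = H·P̄·Hᵀ + R = [276]
K = P̄·Hᵀ·S⁻¹ = [7/69; 73/276]
x' = x̄ + K·y = [78/23, -119/46]
P' = (I − K·H)·P̄ = [1184/69 -787/69; -787/69 2123/276]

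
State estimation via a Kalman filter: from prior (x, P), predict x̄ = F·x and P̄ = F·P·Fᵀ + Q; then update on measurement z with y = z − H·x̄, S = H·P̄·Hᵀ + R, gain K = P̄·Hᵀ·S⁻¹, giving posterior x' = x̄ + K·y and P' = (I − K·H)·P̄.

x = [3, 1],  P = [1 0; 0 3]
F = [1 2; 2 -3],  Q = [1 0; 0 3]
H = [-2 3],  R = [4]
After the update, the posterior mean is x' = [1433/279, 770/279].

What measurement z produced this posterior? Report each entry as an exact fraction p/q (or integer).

x̄ = F·x = [5, 3]
P̄ = F·P·Fᵀ + Q = [14 -16; -16 34]
S = H·P̄·Hᵀ + R = [558]
K = P̄·Hᵀ·S⁻¹ = [-38/279; 67/279]
x' − x̄ = [38/279, -67/279] = K·y
y = (KᵀK)⁻¹·Kᵀ·(x' − x̄) = [-1]
z = y + H·x̄ = [-1] + [-1] = [-2]

z = [-2]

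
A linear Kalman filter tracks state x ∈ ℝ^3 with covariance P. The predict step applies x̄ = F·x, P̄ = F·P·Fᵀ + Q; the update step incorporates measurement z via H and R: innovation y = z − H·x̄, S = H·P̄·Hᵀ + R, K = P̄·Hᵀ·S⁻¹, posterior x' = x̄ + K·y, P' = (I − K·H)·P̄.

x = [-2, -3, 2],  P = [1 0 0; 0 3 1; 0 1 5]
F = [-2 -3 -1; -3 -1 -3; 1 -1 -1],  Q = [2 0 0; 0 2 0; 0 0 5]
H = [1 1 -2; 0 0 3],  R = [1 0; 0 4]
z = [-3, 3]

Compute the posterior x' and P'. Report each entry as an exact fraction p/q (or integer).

x̄ = F·x = [11, 3, -1]
P̄ = F·P·Fᵀ + Q = [44 40 16; 40 65 19; 16 19 16]
y = z − H·x̄ = [-19, 6]
S = H·P̄·Hᵀ + R = [114 9; 9 148]
K = P̄·Hᵀ·S⁻¹ = [7264/16791 1668/5597; 9403/16791 1965/5597; 4/5597 1815/5597]
x' = x̄ + K·y = [76709/16791, -92914/16791, 5217/5597]
P' = (I − K·H)·P̄ = [120884/16791 -100276/16791 2224/5597; -100276/16791 125399/16791 2620/5597; 2224/5597 2620/5597 2420/5597]

x' = [76709/16791, -92914/16791, 5217/5597]
P' = [120884/16791 -100276/16791 2224/5597; -100276/16791 125399/16791 2620/5597; 2224/5597 2620/5597 2420/5597]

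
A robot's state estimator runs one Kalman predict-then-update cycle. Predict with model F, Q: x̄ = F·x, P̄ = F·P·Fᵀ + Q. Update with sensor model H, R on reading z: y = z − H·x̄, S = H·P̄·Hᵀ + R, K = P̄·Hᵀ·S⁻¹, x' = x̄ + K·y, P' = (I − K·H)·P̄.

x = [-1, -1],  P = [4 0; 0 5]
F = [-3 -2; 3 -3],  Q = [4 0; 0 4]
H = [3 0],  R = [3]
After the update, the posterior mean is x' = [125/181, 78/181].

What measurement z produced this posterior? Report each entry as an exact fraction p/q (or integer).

z = [2]

x̄ = F·x = [5, 0]
P̄ = F·P·Fᵀ + Q = [60 -6; -6 85]
S = H·P̄·Hᵀ + R = [543]
K = P̄·Hᵀ·S⁻¹ = [60/181; -6/181]
x' − x̄ = [-780/181, 78/181] = K·y
y = (KᵀK)⁻¹·Kᵀ·(x' − x̄) = [-13]
z = y + H·x̄ = [-13] + [15] = [2]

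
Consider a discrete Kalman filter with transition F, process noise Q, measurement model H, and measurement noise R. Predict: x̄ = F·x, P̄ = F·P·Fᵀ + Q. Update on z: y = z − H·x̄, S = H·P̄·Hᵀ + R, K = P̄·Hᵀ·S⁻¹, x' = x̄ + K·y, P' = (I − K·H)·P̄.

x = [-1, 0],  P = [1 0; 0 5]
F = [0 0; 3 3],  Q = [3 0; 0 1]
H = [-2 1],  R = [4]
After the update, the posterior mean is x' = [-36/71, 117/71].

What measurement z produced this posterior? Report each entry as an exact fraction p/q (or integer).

z = [3]

x̄ = F·x = [0, -3]
P̄ = F·P·Fᵀ + Q = [3 0; 0 55]
S = H·P̄·Hᵀ + R = [71]
K = P̄·Hᵀ·S⁻¹ = [-6/71; 55/71]
x' − x̄ = [-36/71, 330/71] = K·y
y = (KᵀK)⁻¹·Kᵀ·(x' − x̄) = [6]
z = y + H·x̄ = [6] + [-3] = [3]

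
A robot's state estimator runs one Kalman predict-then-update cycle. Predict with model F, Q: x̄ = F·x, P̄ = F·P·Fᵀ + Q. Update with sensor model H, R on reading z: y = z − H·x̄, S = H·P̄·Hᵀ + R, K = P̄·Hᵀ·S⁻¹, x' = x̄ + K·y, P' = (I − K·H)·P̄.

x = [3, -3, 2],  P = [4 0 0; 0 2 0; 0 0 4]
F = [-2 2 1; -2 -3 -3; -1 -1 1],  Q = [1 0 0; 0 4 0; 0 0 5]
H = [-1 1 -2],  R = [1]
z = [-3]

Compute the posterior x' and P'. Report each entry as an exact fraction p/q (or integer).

x̄ = F·x = [-10, -3, 2]
P̄ = F·P·Fᵀ + Q = [29 -8 8; -8 74 2; 8 2 15]
y = z − H·x̄ = [-6]
S = H·P̄·Hᵀ + R = [204]
K = P̄·Hᵀ·S⁻¹ = [-53/204; 13/34; -3/17]
x' = x̄ + K·y = [-287/34, -90/17, 52/17]
P' = (I − K·H)·P̄ = [3107/204 417/34 -23/17; 417/34 751/17 268/17; -23/17 268/17 147/17]

x' = [-287/34, -90/17, 52/17]
P' = [3107/204 417/34 -23/17; 417/34 751/17 268/17; -23/17 268/17 147/17]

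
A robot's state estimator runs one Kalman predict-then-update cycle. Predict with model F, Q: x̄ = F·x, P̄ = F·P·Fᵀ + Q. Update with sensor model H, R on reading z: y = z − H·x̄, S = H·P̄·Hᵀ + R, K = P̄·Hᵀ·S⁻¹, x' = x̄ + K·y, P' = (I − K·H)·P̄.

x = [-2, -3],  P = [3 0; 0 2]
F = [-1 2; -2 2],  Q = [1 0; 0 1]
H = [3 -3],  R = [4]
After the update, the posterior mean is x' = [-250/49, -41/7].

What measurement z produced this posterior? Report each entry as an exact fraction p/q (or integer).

x̄ = F·x = [-4, -2]
P̄ = F·P·Fᵀ + Q = [12 14; 14 21]
S = H·P̄·Hᵀ + R = [49]
K = P̄·Hᵀ·S⁻¹ = [-6/49; -3/7]
x' − x̄ = [-54/49, -27/7] = K·y
y = (KᵀK)⁻¹·Kᵀ·(x' − x̄) = [9]
z = y + H·x̄ = [9] + [-6] = [3]

z = [3]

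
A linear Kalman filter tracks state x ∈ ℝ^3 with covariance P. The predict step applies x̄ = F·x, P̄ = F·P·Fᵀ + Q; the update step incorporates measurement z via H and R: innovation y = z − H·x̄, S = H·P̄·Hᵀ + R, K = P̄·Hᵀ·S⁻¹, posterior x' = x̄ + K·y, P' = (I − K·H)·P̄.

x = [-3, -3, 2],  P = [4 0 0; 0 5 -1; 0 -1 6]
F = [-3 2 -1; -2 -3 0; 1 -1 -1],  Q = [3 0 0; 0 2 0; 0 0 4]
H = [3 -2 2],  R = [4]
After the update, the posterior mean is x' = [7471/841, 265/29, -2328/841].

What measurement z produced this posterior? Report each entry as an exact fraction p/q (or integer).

x̄ = F·x = [1, 15, -2]
P̄ = F·P·Fᵀ + Q = [69 -9 -15; -9 63 4; -15 4 17]
S = H·P̄·Hᵀ + R = [841]
K = P̄·Hᵀ·S⁻¹ = [195/841; -5/29; -19/841]
x' − x̄ = [6630/841, -170/29, -646/841] = K·y
y = (KᵀK)⁻¹·Kᵀ·(x' − x̄) = [34]
z = y + H·x̄ = [34] + [-31] = [3]

z = [3]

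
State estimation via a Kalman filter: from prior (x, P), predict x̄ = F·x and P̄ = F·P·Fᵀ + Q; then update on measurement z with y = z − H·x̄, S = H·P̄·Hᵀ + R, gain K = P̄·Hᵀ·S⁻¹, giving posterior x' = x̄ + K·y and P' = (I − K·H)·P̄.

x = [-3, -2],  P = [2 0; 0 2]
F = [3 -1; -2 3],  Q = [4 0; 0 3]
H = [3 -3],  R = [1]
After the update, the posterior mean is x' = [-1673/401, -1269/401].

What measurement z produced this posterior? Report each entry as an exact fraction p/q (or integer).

x̄ = F·x = [-7, 0]
P̄ = F·P·Fᵀ + Q = [24 -18; -18 29]
S = H·P̄·Hᵀ + R = [802]
K = P̄·Hᵀ·S⁻¹ = [63/401; -141/802]
x' − x̄ = [1134/401, -1269/401] = K·y
y = (KᵀK)⁻¹·Kᵀ·(x' − x̄) = [18]
z = y + H·x̄ = [18] + [-21] = [-3]

z = [-3]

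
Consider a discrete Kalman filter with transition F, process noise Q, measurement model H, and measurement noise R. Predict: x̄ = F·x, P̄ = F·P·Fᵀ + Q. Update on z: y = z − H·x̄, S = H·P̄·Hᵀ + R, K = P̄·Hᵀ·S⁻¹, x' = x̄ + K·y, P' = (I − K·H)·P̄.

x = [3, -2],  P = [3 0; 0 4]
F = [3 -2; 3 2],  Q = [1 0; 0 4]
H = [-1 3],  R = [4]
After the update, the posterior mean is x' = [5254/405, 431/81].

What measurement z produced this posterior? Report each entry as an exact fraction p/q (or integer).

x̄ = F·x = [13, 5]
P̄ = F·P·Fᵀ + Q = [44 11; 11 47]
S = H·P̄·Hᵀ + R = [405]
K = P̄·Hᵀ·S⁻¹ = [-11/405; 26/81]
x' − x̄ = [-11/405, 26/81] = K·y
y = (KᵀK)⁻¹·Kᵀ·(x' − x̄) = [1]
z = y + H·x̄ = [1] + [2] = [3]

z = [3]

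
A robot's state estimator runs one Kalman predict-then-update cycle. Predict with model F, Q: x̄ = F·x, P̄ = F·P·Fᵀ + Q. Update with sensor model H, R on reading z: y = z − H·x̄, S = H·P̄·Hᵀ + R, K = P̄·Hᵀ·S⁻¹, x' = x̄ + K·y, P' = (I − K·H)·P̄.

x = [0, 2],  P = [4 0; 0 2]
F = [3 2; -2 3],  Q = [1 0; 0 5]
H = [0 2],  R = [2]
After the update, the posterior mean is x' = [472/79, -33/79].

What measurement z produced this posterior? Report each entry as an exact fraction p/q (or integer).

z = [-1]

x̄ = F·x = [4, 6]
P̄ = F·P·Fᵀ + Q = [45 -12; -12 39]
S = H·P̄·Hᵀ + R = [158]
K = P̄·Hᵀ·S⁻¹ = [-12/79; 39/79]
x' − x̄ = [156/79, -507/79] = K·y
y = (KᵀK)⁻¹·Kᵀ·(x' − x̄) = [-13]
z = y + H·x̄ = [-13] + [12] = [-1]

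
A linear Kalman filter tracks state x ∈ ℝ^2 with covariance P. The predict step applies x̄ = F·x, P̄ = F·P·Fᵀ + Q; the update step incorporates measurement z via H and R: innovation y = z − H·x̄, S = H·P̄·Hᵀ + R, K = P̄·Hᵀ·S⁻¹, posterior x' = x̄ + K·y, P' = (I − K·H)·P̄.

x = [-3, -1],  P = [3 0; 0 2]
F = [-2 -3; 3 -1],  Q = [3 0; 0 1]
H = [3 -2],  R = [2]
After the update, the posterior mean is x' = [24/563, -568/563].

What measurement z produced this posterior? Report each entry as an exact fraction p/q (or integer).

z = [2]

x̄ = F·x = [9, -8]
P̄ = F·P·Fᵀ + Q = [33 -12; -12 30]
S = H·P̄·Hᵀ + R = [563]
K = P̄·Hᵀ·S⁻¹ = [123/563; -96/563]
x' − x̄ = [-5043/563, 3936/563] = K·y
y = (KᵀK)⁻¹·Kᵀ·(x' − x̄) = [-41]
z = y + H·x̄ = [-41] + [43] = [2]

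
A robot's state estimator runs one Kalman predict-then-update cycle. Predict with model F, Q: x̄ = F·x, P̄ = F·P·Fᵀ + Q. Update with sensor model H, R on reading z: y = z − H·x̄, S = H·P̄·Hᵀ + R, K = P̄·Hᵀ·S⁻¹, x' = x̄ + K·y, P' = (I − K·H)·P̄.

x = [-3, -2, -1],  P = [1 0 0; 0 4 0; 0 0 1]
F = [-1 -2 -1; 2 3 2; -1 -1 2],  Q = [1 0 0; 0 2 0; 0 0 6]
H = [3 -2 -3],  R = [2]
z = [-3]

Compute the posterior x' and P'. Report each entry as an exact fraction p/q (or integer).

x̄ = F·x = [8, -14, 3]
P̄ = F·P·Fᵀ + Q = [19 -28 7; -28 46 -10; 7 -10 15]
y = z − H·x̄ = [-46]
S = H·P̄·Hᵀ + R = [582]
K = P̄·Hᵀ·S⁻¹ = [46/291; -73/291; -2/291]
x' = x̄ + K·y = [212/291, -716/291, 965/291]
P' = (I − K·H)·P̄ = [1297/291 -1432/291 2221/291; -1432/291 2728/291 -3202/291; 2221/291 -3202/291 4357/291]

x' = [212/291, -716/291, 965/291]
P' = [1297/291 -1432/291 2221/291; -1432/291 2728/291 -3202/291; 2221/291 -3202/291 4357/291]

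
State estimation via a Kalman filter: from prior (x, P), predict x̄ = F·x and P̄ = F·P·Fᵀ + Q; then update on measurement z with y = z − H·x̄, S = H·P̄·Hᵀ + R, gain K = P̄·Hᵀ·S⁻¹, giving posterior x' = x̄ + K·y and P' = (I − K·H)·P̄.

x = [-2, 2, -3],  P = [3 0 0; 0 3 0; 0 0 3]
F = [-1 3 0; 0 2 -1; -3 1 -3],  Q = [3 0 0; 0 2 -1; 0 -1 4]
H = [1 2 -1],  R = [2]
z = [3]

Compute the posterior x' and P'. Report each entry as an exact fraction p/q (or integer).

x' = [175/24, 233/36, 413/24]
P' = [239/16 109/24 373/16; 109/24 251/36 431/24; 373/16 431/24 951/16]

x̄ = F·x = [8, 7, 17]
P̄ = F·P·Fᵀ + Q = [33 18 18; 18 17 14; 18 14 61]
y = z − H·x̄ = [-2]
S = H·P̄·Hᵀ + R = [144]
K = P̄·Hᵀ·S⁻¹ = [17/48; 19/72; -5/48]
x' = x̄ + K·y = [175/24, 233/36, 413/24]
P' = (I − K·H)·P̄ = [239/16 109/24 373/16; 109/24 251/36 431/24; 373/16 431/24 951/16]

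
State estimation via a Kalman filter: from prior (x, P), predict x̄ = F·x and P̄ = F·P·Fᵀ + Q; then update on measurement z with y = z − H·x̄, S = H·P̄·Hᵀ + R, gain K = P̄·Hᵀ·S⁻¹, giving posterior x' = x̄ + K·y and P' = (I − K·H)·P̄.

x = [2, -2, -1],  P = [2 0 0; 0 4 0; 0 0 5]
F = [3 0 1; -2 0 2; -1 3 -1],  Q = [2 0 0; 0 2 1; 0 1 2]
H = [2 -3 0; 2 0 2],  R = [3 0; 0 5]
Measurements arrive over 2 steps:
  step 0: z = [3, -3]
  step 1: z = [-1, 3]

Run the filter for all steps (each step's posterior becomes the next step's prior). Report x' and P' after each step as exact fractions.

step 0: x̄ = F·x = [5, -6, -7]
step 0: P̄ = F·P·Fᵀ + Q = [25 -2 -11; -2 30 -5; -11 -5 45]
step 0: y = z − H·x̄ = [-25, 1]
step 0: S = H·P̄·Hᵀ + R = [397 98; 98 197]
step 0: K = P̄·Hᵀ·S⁻¹ = [8288/68605 5628/68605; -17146/68605 3654/68605; -8043/68605 27682/68605]
step 0: x' = x̄ + K·y = [141453/68605, 20674/68605, -251478/68605]
step 0: P' = (I − K·H)·P̄ = [1093413/68605 720654/68605 -1079343/68605; 720654/68605 497582/68605 -711519/68605; -1079343/68605 -711519/68605 1148548/68605]
step 1: x̄ = F·x = [172881/68605, -785862/68605, 172047/68605]
step 1: P̄ = F·P·Fᵀ + Q = [4650417/68605 -8580754/68605 4239914/68605; -8580754/68605 17739798/68605 -8634703/68605; 4239914/68605 -8634703/68605 4643913/68605]
step 1: y = z − H·x̄ = [-2771953/68605, -484041/68605]
step 1: S = H·P̄·Hᵀ + R = [281434713/68605 138854066/68605; 138854066/68605 71439657/68605]
step 1: K = P̄·Hᵀ·S⁻¹ = [503600956/12027515777 2014709454/12027515777; -3601998298/12027515777 1204285570/12027515777; -156465791/12027515777 3295461652/12027515777]
step 1: x' = x̄ + K·y = [-4253789149/12027515777, -733491830/12027515777, 13233368882/12027515777]
step 1: P' = (I − K·H)·P̄ = [35891835297/12027515777 23424289242/12027515777 -30855061662/12027515777; 23424289242/12027515777 19218191126/12027515777 -20413575317/12027515777; -30855061662/12027515777 -20413575317/12027515777 39093715792/12027515777]

step 0: x' = [141453/68605, 20674/68605, -251478/68605], P' = [1093413/68605 720654/68605 -1079343/68605; 720654/68605 497582/68605 -711519/68605; -1079343/68605 -711519/68605 1148548/68605]
step 1: x' = [-4253789149/12027515777, -733491830/12027515777, 13233368882/12027515777], P' = [35891835297/12027515777 23424289242/12027515777 -30855061662/12027515777; 23424289242/12027515777 19218191126/12027515777 -20413575317/12027515777; -30855061662/12027515777 -20413575317/12027515777 39093715792/12027515777]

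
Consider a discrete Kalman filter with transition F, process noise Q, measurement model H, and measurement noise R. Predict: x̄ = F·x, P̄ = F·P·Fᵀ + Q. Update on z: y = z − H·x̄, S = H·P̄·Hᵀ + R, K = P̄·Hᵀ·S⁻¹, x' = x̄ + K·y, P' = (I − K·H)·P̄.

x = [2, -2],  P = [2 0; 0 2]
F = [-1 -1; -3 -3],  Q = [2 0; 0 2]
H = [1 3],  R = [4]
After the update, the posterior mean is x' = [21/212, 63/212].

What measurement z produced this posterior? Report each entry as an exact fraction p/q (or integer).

x̄ = F·x = [0, 0]
P̄ = F·P·Fᵀ + Q = [6 12; 12 38]
S = H·P̄·Hᵀ + R = [424]
K = P̄·Hᵀ·S⁻¹ = [21/212; 63/212]
x' − x̄ = [21/212, 63/212] = K·y
y = (KᵀK)⁻¹·Kᵀ·(x' − x̄) = [1]
z = y + H·x̄ = [1] + [0] = [1]

z = [1]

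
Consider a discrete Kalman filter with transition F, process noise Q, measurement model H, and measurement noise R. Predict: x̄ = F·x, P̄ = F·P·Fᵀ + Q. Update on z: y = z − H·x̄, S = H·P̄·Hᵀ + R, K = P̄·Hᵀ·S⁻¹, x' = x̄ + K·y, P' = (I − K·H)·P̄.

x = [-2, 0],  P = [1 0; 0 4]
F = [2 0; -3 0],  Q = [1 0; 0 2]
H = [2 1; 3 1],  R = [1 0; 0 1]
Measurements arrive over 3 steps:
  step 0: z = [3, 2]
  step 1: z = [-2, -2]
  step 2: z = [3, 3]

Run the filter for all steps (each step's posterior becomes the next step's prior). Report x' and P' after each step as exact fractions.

step 0: x' = [-39/47, 202/47], P' = [43/47 -101/47; -101/47 258/47]
step 1: x' = [-2133/2101, 1424/2101], P' = [1869/2101 -4383/2101; -4383/2101 11206/2101]
step 2: x' = [1002/4021, 8613/4021], P' = [81527/92483 -191089/92483; -191089/92483 488698/92483]

step 0: x̄ = F·x = [-4, 6]
step 0: P̄ = F·P·Fᵀ + Q = [5 -6; -6 11]
step 0: y = z − H·x̄ = [5, 8]
step 0: S = H·P̄·Hᵀ + R = [8 11; 11 21]
step 0: K = P̄·Hᵀ·S⁻¹ = [-15/47 28/47; 56/47 -45/47]
step 0: x' = x̄ + K·y = [-39/47, 202/47]
step 0: P' = (I − K·H)·P̄ = [43/47 -101/47; -101/47 258/47]
step 1: x̄ = F·x = [-78/47, 117/47]
step 1: P̄ = F·P·Fᵀ + Q = [219/47 -258/47; -258/47 481/47]
step 1: y = z − H·x̄ = [-55/47, 23/47]
step 1: S = H·P̄·Hᵀ + R = [372/47 505/47; 505/47 951/47]
step 1: K = P̄·Hᵀ·S⁻¹ = [-645/2101 1224/2101; 2440/2101 -1943/2101]
step 1: x' = x̄ + K·y = [-2133/2101, 1424/2101]
step 1: P' = (I − K·H)·P̄ = [1869/2101 -4383/2101; -4383/2101 11206/2101]
step 2: x̄ = F·x = [-4266/2101, 6399/2101]
step 2: P̄ = F·P·Fᵀ + Q = [9577/2101 -11214/2101; -11214/2101 21023/2101]
step 2: y = z − H·x̄ = [8436/2101, 12702/2101]
step 2: S = H·P̄·Hᵀ + R = [16576/2101 22415/2101; 22415/2101 42033/2101]
step 2: K = P̄·Hᵀ·S⁻¹ = [-28035/92483 53492/92483; 106520/92483 -84569/92483]
step 2: x' = x̄ + K·y = [1002/4021, 8613/4021]
step 2: P' = (I − K·H)·P̄ = [81527/92483 -191089/92483; -191089/92483 488698/92483]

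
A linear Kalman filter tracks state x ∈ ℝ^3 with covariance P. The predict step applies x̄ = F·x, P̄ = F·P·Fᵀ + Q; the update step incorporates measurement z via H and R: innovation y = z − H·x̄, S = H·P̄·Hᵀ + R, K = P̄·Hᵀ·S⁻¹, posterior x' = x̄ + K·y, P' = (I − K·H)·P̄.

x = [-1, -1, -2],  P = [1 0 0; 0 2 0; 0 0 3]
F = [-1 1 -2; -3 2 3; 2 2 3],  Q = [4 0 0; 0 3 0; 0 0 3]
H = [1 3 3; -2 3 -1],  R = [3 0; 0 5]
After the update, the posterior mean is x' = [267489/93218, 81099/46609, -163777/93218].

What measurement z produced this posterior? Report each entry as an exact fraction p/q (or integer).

x̄ = F·x = [4, -5, -10]
P̄ = F·P·Fᵀ + Q = [19 -11 -16; -11 47 29; -16 29 42]
S = H·P̄·Hᵀ + R = [1183 578; 578 440]
K = P̄·Hᵀ·S⁻¹ = [2255/93218 -29229/186436; 4507/46609 8274/46609; 21087/93218 -22775/186436]
x' − x̄ = [-105383/93218, 314144/46609, 768403/93218] = K·y
y = (KᵀK)⁻¹·Kᵀ·(x' − x̄) = [44, 14]
z = y + H·x̄ = [44, 14] + [-41, -13] = [3, 1]

z = [3, 1]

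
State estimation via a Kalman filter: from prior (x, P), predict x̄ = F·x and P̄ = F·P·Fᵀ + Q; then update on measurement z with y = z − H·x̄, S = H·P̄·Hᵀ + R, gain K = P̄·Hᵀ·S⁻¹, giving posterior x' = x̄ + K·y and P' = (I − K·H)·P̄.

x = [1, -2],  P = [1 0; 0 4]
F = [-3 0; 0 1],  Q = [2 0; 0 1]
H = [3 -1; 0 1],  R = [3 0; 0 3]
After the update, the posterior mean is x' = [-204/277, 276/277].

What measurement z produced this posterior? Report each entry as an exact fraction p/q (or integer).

z = [-3, 3]

x̄ = F·x = [-3, -2]
P̄ = F·P·Fᵀ + Q = [11 0; 0 5]
S = H·P̄·Hᵀ + R = [107 -5; -5 8]
K = P̄·Hᵀ·S⁻¹ = [88/277 55/277; -5/277 170/277]
x' − x̄ = [627/277, 830/277] = K·y
y = (KᵀK)⁻¹·Kᵀ·(x' − x̄) = [4, 5]
z = y + H·x̄ = [4, 5] + [-7, -2] = [-3, 3]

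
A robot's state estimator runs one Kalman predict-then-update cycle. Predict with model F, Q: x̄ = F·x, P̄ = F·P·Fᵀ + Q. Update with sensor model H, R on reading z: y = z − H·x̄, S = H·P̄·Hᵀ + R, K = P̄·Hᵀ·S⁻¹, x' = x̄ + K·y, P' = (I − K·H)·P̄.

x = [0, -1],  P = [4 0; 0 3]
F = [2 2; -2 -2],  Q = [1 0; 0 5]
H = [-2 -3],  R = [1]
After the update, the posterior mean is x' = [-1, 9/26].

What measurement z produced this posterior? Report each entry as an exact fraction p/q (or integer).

x̄ = F·x = [-2, 2]
P̄ = F·P·Fᵀ + Q = [29 -28; -28 33]
S = H·P̄·Hᵀ + R = [78]
K = P̄·Hᵀ·S⁻¹ = [1/3; -43/78]
x' − x̄ = [1, -43/26] = K·y
y = (KᵀK)⁻¹·Kᵀ·(x' − x̄) = [3]
z = y + H·x̄ = [3] + [-2] = [1]

z = [1]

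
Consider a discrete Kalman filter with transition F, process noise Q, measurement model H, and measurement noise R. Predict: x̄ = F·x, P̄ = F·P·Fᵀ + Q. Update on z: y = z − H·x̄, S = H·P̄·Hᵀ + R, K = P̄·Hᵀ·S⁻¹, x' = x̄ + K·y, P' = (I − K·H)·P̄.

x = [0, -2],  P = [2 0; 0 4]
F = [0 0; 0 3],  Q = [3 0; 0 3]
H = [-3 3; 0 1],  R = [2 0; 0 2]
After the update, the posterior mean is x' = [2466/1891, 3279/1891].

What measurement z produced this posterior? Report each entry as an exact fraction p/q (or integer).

z = [1, 3]

x̄ = F·x = [0, -6]
P̄ = F·P·Fᵀ + Q = [3 0; 0 39]
S = H·P̄·Hᵀ + R = [380 117; 117 41]
K = P̄·Hᵀ·S⁻¹ = [-369/1891 1053/1891; 234/1891 1131/1891]
x' − x̄ = [2466/1891, 14625/1891] = K·y
y = (KᵀK)⁻¹·Kᵀ·(x' − x̄) = [19, 9]
z = y + H·x̄ = [19, 9] + [-18, -6] = [1, 3]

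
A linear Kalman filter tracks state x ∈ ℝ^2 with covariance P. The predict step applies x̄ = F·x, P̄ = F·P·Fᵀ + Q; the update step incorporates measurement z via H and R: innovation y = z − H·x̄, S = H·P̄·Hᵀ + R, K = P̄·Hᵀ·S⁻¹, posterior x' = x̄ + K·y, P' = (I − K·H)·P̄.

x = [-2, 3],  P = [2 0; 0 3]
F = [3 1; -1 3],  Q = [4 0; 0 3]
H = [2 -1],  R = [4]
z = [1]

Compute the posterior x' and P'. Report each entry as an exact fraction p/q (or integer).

x' = [237/62, 224/31]
P' = [891/124 797/62; 797/62 823/31]

x̄ = F·x = [-3, 11]
P̄ = F·P·Fᵀ + Q = [25 3; 3 32]
y = z − H·x̄ = [18]
S = H·P̄·Hᵀ + R = [124]
K = P̄·Hᵀ·S⁻¹ = [47/124; -13/62]
x' = x̄ + K·y = [237/62, 224/31]
P' = (I − K·H)·P̄ = [891/124 797/62; 797/62 823/31]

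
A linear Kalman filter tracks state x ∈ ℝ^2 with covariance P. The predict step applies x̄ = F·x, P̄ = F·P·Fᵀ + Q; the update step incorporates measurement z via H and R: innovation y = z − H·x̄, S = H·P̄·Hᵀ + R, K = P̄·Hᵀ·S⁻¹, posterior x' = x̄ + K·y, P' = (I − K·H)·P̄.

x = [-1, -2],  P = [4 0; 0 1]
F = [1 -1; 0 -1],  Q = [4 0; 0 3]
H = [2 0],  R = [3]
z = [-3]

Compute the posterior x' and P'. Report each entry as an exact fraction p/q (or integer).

x' = [-17/13, 68/39]
P' = [9/13 1/13; 1/13 152/39]

x̄ = F·x = [1, 2]
P̄ = F·P·Fᵀ + Q = [9 1; 1 4]
y = z − H·x̄ = [-5]
S = H·P̄·Hᵀ + R = [39]
K = P̄·Hᵀ·S⁻¹ = [6/13; 2/39]
x' = x̄ + K·y = [-17/13, 68/39]
P' = (I − K·H)·P̄ = [9/13 1/13; 1/13 152/39]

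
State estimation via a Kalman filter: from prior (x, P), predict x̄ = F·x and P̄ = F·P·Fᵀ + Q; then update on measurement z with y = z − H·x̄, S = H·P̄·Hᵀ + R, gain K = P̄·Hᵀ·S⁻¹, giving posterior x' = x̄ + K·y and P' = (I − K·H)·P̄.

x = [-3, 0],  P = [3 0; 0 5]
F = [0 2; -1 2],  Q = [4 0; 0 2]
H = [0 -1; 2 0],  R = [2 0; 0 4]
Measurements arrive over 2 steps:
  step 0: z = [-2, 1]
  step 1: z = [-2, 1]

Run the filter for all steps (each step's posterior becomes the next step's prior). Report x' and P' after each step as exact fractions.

step 0: x̄ = F·x = [0, 3]
step 0: P̄ = F·P·Fᵀ + Q = [24 20; 20 25]
step 0: y = z − H·x̄ = [1, 1]
step 0: S = H·P̄·Hᵀ + R = [27 -40; -40 100]
step 0: K = P̄·Hᵀ·S⁻¹ = [-4/55 124/275; -9/11 4/55]
step 0: x' = x̄ + K·y = [104/275, 124/55]
step 0: P' = (I − K·H)·P̄ = [248/275 8/55; 8/55 18/11]
step 1: x̄ = F·x = [248/55, 1136/275]
step 1: P̄ = F·P·Fᵀ + Q = [116/11 344/55; 344/55 2438/275]
step 1: y = z − H·x̄ = [586/275, -441/55]
step 1: S = H·P̄·Hᵀ + R = [2988/275 -688/55; -688/55 508/11]
step 1: K = P̄·Hᵀ·S⁻¹ = [-86/1187 2594/5935; -1739/2374 86/1187]
step 1: x' = x̄ + K·y = [5046/5935, 2361/1187]
step 1: P' = (I − K·H)·P̄ = [5188/5935 172/1187; 172/1187 1739/1187]

step 0: x' = [104/275, 124/55], P' = [248/275 8/55; 8/55 18/11]
step 1: x' = [5046/5935, 2361/1187], P' = [5188/5935 172/1187; 172/1187 1739/1187]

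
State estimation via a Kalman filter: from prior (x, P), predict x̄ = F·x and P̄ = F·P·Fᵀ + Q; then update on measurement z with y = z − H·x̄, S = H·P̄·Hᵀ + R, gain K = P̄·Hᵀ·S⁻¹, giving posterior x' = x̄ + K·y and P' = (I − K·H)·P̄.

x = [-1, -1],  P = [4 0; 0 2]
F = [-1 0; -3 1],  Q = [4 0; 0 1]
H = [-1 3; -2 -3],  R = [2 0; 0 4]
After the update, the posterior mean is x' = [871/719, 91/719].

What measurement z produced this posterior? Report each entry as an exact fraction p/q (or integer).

z = [-1, -3]

x̄ = F·x = [1, 2]
P̄ = F·P·Fᵀ + Q = [8 12; 12 39]
S = H·P̄·Hᵀ + R = [289 -371; -371 531]
K = P̄·Hᵀ·S⁻¹ = [-2212/7909 -2320/7909; 1722/7909 -897/7909]
x' − x̄ = [152/719, -1347/719] = K·y
y = (KᵀK)⁻¹·Kᵀ·(x' − x̄) = [-6, 5]
z = y + H·x̄ = [-6, 5] + [5, -8] = [-1, -3]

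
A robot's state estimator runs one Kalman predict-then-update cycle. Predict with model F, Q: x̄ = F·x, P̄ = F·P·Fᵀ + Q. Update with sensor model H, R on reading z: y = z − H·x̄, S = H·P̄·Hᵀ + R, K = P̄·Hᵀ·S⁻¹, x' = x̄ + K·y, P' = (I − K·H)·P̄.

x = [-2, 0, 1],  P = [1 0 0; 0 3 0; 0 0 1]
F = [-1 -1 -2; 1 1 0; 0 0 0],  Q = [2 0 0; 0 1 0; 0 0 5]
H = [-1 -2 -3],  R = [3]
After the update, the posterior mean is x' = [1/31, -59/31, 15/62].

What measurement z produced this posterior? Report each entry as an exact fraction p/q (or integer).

z = [3]

x̄ = F·x = [0, -2, 0]
P̄ = F·P·Fᵀ + Q = [10 -4 0; -4 5 0; 0 0 5]
S = H·P̄·Hᵀ + R = [62]
K = P̄·Hᵀ·S⁻¹ = [-1/31; -3/31; -15/62]
x' − x̄ = [1/31, 3/31, 15/62] = K·y
y = (KᵀK)⁻¹·Kᵀ·(x' − x̄) = [-1]
z = y + H·x̄ = [-1] + [4] = [3]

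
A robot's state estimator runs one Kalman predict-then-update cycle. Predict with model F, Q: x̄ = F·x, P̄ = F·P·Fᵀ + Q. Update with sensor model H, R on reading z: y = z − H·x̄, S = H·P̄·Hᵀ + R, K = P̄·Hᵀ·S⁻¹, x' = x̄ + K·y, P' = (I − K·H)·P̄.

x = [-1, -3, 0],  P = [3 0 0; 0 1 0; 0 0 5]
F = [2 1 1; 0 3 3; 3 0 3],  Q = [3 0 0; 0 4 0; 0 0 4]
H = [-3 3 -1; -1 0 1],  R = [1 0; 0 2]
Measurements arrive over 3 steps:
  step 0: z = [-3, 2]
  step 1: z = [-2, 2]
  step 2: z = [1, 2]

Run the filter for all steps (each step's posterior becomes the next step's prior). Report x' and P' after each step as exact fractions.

step 0: x̄ = F·x = [-5, -9, -3]
step 0: P̄ = F·P·Fᵀ + Q = [21 18 33; 18 58 45; 33 45 76]
step 0: y = z − H·x̄ = [6, 0]
step 0: S = H·P̄·Hᵀ + R = [392 2; 2 33]
step 0: K = P̄·Hᵀ·S⁻¹ = [-705/6466 1197/3233; 2421/12932 5217/6466; -703/6466 4234/3233]
step 0: x' = x̄ + K·y = [-18280/3233, -50931/6466, -11808/3233]
step 0: P' = (I − K·H)·P̄ = [38724/3233 104625/6466 41118/3233; 104625/6466 286763/12932 115059/6466; 41118/3233 115059/6466 49586/3233]
step 1: x̄ = F·x = [-147667/6466, -223641/6466, -90264/3233]
step 1: P̄ = F·P·Fᵀ + Q = [3098611/12932 5078361/12932 1080690/3233; 5078361/12932 8559815/12932 1804914/3233; 1080690/3233 1804914/3233 1547846/3233]
step 1: y = z − H·x̄ = [17231/3233, 45793/6466]
step 1: S = H·P̄·Hᵀ + R = [584569/3233 441407/6466; 441407/6466 670339/12932]
step 1: K = P̄·Hᵀ·S⁻¹ = [112141/30470037 55495601/30470037; 6992499/20313358 27839508/10156679; 76535/2343849 6432874/2343849]
step 1: x' = x̄ + K·y = [-100744628/10156679, -135494511/10156679, -6490990/781283]
step 1: P' = (I − K·H)·P̄ = [2033609074/30470037 916171071/10156679 164969252/2343849; 916171071/10156679 2482573033/20313358 74757699/781283; 164969252/2343849 74757699/781283 177835000/2343849]
step 2: x̄ = F·x = [-421366637/10156679, -659632143/10156679, -555382494/10156679]
step 2: P̄ = F·P·Fᵀ + Q = [79330230869/60940074 43306084099/20313358 18476937450/10156679; 43306084099/20313358 71282143861/20313358 30361556250/10156679; 18476937450/10156679 30361556250/10156679 25944620594/10156679]
step 2: y = z − H·x̄ = [169570703/10156679, 154329215/10156679]
step 2: S = H·P̄·Hᵀ + R = [4657301260/10156679 2892162542/10156679; 2892162542/10156679 13396585181/60940074]
step 2: K = P̄·Hᵀ·S⁻¹ = [6477832529/600802094222 702855150227/300401047111; 424912071333/1201604188444 1034062662684/300401047111; 2166437071/54618372202 89934935778/27309186101]
step 2: x' = x̄ + K·y = [-3457561289723/600802094222, -8095145198607/1201604188444, -217349335865/54618372202]
step 2: P' = (I − K·H)·P̄ = [25211690681971/300401047111 68170474629735/600802094222 2419763725675/27309186101; 68170474629735/600802094222 184687070136895/1201604188444 6573338661861/54618372202; 2419763725675/27309186101 6573338661861/54618372202 2599633597231/27309186101]

step 0: x' = [-18280/3233, -50931/6466, -11808/3233], P' = [38724/3233 104625/6466 41118/3233; 104625/6466 286763/12932 115059/6466; 41118/3233 115059/6466 49586/3233]
step 1: x' = [-100744628/10156679, -135494511/10156679, -6490990/781283], P' = [2033609074/30470037 916171071/10156679 164969252/2343849; 916171071/10156679 2482573033/20313358 74757699/781283; 164969252/2343849 74757699/781283 177835000/2343849]
step 2: x' = [-3457561289723/600802094222, -8095145198607/1201604188444, -217349335865/54618372202], P' = [25211690681971/300401047111 68170474629735/600802094222 2419763725675/27309186101; 68170474629735/600802094222 184687070136895/1201604188444 6573338661861/54618372202; 2419763725675/27309186101 6573338661861/54618372202 2599633597231/27309186101]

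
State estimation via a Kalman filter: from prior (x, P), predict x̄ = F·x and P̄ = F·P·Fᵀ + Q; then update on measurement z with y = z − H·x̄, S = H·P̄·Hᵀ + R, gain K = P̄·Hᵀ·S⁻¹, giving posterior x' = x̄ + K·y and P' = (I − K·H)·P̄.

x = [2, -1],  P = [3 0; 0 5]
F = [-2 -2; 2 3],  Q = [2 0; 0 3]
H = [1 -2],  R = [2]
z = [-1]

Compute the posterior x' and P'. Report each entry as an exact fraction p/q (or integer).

x' = [-89/74, -7/74]
P' = [293/111 39/37; 39/37 33/37]

x̄ = F·x = [-2, 1]
P̄ = F·P·Fᵀ + Q = [34 -42; -42 60]
y = z − H·x̄ = [3]
S = H·P̄·Hᵀ + R = [444]
K = P̄·Hᵀ·S⁻¹ = [59/222; -27/74]
x' = x̄ + K·y = [-89/74, -7/74]
P' = (I − K·H)·P̄ = [293/111 39/37; 39/37 33/37]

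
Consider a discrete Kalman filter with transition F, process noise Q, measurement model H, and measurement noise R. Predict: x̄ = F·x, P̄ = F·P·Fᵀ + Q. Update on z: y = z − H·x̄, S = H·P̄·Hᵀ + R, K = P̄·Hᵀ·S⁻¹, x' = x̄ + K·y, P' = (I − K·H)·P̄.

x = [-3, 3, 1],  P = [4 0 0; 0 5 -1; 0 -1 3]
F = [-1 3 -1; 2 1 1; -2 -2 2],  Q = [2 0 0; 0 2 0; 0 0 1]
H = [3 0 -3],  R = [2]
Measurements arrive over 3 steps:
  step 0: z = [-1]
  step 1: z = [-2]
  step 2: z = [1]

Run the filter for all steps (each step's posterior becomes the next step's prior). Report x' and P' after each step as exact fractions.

step 0: x' = [10669/1703, -5254/1703, 11218/1703], P' = [19236/1703 -15602/1703 19044/1703; -15602/1703 36516/1703 -15646/1703; 19044/1703 -15646/1703 19230/1703]
step 1: x' = [-37343791/11788105, 154710622/11788105, -5877763/2357621], P' = [52760132/11788105 -167871204/11788105 10200852/2357621; -167871204/11788105 724760868/11788105 -33520332/2357621; 10200852/2357621 -33520332/2357621 10373442/2357621]
step 2: x' = [15472152408/17770813213, 127494942033/195478945343, 103393135249/195478945343], P' = [31274849116/17770813213 -48373813462/17770813213 28769030044/17770813213; -48373813462/17770813213 2471863552772/195478945343 -534385778302/195478945343; 28769030044/17770813213 -534385778302/195478945343 332329847166/195478945343]

step 0: x̄ = F·x = [11, -2, 2]
step 0: P̄ = F·P·Fᵀ + Q = [60 2 -36; 2 24 -20; -36 -20 57]
step 0: y = z − H·x̄ = [-28]
step 0: S = H·P̄·Hᵀ + R = [1703]
step 0: K = P̄·Hᵀ·S⁻¹ = [288/1703; 66/1703; -279/1703]
step 0: x' = x̄ + K·y = [10669/1703, -5254/1703, 11218/1703]
step 0: P' = (I − K·H)·P̄ = [19236/1703 -15602/1703 19044/1703; -15602/1703 36516/1703 -15646/1703; 19044/1703 -15646/1703 19230/1703]
step 1: x̄ = F·x = [-37649/1703, 27302/1703, 11606/1703]
step 1: P̄ = F·P·Fᵀ + Q = [596092/1703 -114588/1703 -281844/1703; -114588/1703 118572/1703 20184/1703; -281844/1703 20184/1703 149631/1703]
step 1: y = z − H·x̄ = [144359/1703]
step 1: S = H·P̄·Hᵀ + R = [11788105/1703]
step 1: K = P̄·Hᵀ·S⁻¹ = [2633808/11788105; -404316/11788105; -258885/2357621]
step 1: x' = x̄ + K·y = [-37343791/11788105, 154710622/11788105, -5877763/2357621]
step 1: P' = (I − K·H)·P̄ = [52760132/11788105 -167871204/11788105 10200852/2357621; -167871204/11788105 724760868/11788105 -33520332/2357621; 10200852/2357621 -33520332/2357621 10373442/2357621]
step 2: x̄ = F·x = [530864472/11788105, 10126845/2357621, -293511292/11788105]
step 2: P̄ = F·P·Fᵀ + Q = [8765897068/11788105 137864602/2357621 -5016107828/11788105; 137864602/2357621 41714744/2357621 -89518420/2357621; -5016107828/11788105 -89518420/2357621 2919150513/11788105]
step 2: y = z − H·x̄ = [-2461339187/11788105]
step 2: S = H·P̄·Hᵀ + R = [195478945343/11788105]
step 2: K = P̄·Hᵀ·S⁻¹ = [3758728608/17770813213; 3410745330/195478945343; -23805775023/195478945343]
step 2: x' = x̄ + K·y = [15472152408/17770813213, 127494942033/195478945343, 103393135249/195478945343]
step 2: P' = (I − K·H)·P̄ = [31274849116/17770813213 -48373813462/17770813213 28769030044/17770813213; -48373813462/17770813213 2471863552772/195478945343 -534385778302/195478945343; 28769030044/17770813213 -534385778302/195478945343 332329847166/195478945343]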